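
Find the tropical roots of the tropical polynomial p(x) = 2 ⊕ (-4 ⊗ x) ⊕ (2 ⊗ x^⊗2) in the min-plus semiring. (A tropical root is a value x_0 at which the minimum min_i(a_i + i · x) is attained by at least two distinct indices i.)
Roots: {-6, 6}

Each tropical root is a break point of the lower envelope of the lines y = a_i + i · x (there are 3 lines, with slopes 0, 1, ..., 2). Only the lines that attain the minimum somewhere contribute to roots; other lines are dominated. Here the surviving (envelope) indices are i = 2, i = 1, i = 0.
Intersections between consecutive envelope lines give the roots: for adjacent envelope indices i < j the intersection is x = (a_i − a_j) / (j − i). Reading off the sorted break points: {-6, 6}.
Verification: at each break x_0, at least two indices attain the minimum of min_i(a_i + i · x_0).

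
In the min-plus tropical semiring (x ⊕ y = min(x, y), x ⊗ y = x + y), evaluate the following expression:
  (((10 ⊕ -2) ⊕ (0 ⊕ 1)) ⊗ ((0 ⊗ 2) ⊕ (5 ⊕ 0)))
(((10 ⊕ -2) ⊕ (0 ⊕ 1)) ⊗ ((0 ⊗ 2) ⊕ (5 ⊕ 0))) = -2

Expand innermost to outermost. Recall ⊕ takes the minimum of its arguments and ⊗ takes their sum. Working out the expression (((10 ⊕ -2) ⊕ (0 ⊕ 1)) ⊗ ((0 ⊗ 2) ⊕ (5 ⊕ 0))) gives -2.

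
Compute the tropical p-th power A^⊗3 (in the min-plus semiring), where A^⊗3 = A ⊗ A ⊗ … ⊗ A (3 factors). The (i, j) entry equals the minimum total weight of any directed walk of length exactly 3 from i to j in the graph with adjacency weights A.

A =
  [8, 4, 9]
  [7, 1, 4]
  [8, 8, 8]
A^⊗3 =
  [12, 6, 9]
  [9, 3, 6]
  [16, 10, 13]

Each entry (A^⊗3)_ij equals the minimum over all length-3 walks i = v_0 → v_1 → … → v_3 = j of Σ_t A[v_t][v_{t+1}]. For example, for (i, j) = (0, 2) we minimise over 9 possible intermediate vertex sequences; the minimum is 9, attained along the walk 0 → 1 → 1 → 2.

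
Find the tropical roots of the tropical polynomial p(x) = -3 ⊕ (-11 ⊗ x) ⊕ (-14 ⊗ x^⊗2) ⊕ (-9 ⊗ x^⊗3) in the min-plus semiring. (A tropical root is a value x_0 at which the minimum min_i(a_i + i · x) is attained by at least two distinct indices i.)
Roots: {-5, 3, 8}

Each tropical root is a break point of the lower envelope of the lines y = a_i + i · x (there are 4 lines, with slopes 0, 1, ..., 3). Only the lines that attain the minimum somewhere contribute to roots; other lines are dominated. Here the surviving (envelope) indices are i = 3, i = 2, i = 1, i = 0.
Intersections between consecutive envelope lines give the roots: for adjacent envelope indices i < j the intersection is x = (a_i − a_j) / (j − i). Reading off the sorted break points: {-5, 3, 8}.
Verification: at each break x_0, at least two indices attain the minimum of min_i(a_i + i · x_0).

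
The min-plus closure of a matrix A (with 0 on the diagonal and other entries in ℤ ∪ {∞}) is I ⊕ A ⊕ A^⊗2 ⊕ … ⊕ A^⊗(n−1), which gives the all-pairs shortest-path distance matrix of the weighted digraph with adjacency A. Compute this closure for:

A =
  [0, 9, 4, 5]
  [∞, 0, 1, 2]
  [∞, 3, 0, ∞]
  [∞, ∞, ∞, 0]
Closure =
  [0, 7, 4, 5]
  [∞, 0, 1, 2]
  [∞, 3, 0, 5]
  [∞, ∞, ∞, 0]

This is the Floyd-Warshall all-pairs shortest-path computation. For each intermediate vertex k = 0, 1, …, 3, update dist[i][j] ← min(dist[i][j], dist[i][k] + dist[k][j]). The final matrix gives, for each (i, j), the minimum total weight of any directed path from i to j (possibly empty when i = j).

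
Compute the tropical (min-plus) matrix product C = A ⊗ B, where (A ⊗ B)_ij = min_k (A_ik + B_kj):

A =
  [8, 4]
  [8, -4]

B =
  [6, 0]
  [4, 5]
A ⊗ B =
  [8, 8]
  [0, 1]

Apply the min-plus product entry-by-entry:
  C[0][0] = min over k of (A[0][0] + B[0][0] = 8 + 6 = 14, A[0][1] + B[1][0] = 4 + 4 = 8) = 8 (attained at k = 1)
  C[0][1] = min over k of (A[0][0] + B[0][1] = 8 + 0 = 8, A[0][1] + B[1][1] = 4 + 5 = 9) = 8 (attained at k = 0)
  C[1][0] = min over k of (A[1][0] + B[0][0] = 8 + 6 = 14, A[1][1] + B[1][0] = -4 + 4 = 0) = 0 (attained at k = 1)
  C[1][1] = min over k of (A[1][0] + B[0][1] = 8 + 0 = 8, A[1][1] + B[1][1] = -4 + 5 = 1) = 1 (attained at k = 1)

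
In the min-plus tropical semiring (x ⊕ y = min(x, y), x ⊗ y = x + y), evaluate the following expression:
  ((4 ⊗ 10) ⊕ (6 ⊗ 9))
((4 ⊗ 10) ⊕ (6 ⊗ 9)) = 14

Expand innermost to outermost. Recall ⊕ takes the minimum of its arguments and ⊗ takes their sum. Working out the expression ((4 ⊗ 10) ⊕ (6 ⊗ 9)) gives 14.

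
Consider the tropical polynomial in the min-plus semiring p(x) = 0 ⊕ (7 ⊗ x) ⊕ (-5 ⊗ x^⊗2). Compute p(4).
p(4) = 0

A tropical monomial a ⊗ x^⊗i evaluates to a + i · x. Evaluating each term at x = 4:
  Term 0 contributes 0 + 0 · 4 = 0
  Term 1 contributes 7 + 1 · 4 = 11
  Term 2 contributes -5 + 2 · 4 = 3
p(4) = ⊕ of these = min[0, 11, 3] = 0.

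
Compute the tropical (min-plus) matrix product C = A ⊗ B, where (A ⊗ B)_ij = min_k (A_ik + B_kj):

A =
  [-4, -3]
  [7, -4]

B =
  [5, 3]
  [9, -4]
A ⊗ B =
  [1, -7]
  [5, -8]

Apply the min-plus product entry-by-entry:
  C[0][0] = min over k of (A[0][0] + B[0][0] = -4 + 5 = 1, A[0][1] + B[1][0] = -3 + 9 = 6) = 1 (attained at k = 0)
  C[0][1] = min over k of (A[0][0] + B[0][1] = -4 + 3 = -1, A[0][1] + B[1][1] = -3 + -4 = -7) = -7 (attained at k = 1)
  C[1][0] = min over k of (A[1][0] + B[0][0] = 7 + 5 = 12, A[1][1] + B[1][0] = -4 + 9 = 5) = 5 (attained at k = 1)
  C[1][1] = min over k of (A[1][0] + B[0][1] = 7 + 3 = 10, A[1][1] + B[1][1] = -4 + -4 = -8) = -8 (attained at k = 1)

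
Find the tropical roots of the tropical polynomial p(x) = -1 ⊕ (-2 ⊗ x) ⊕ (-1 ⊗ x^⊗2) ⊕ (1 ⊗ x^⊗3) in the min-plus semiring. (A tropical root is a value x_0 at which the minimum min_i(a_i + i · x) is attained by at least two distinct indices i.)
Roots: {-2, -1, 1}

Each tropical root is a break point of the lower envelope of the lines y = a_i + i · x (there are 4 lines, with slopes 0, 1, ..., 3). Only the lines that attain the minimum somewhere contribute to roots; other lines are dominated. Here the surviving (envelope) indices are i = 3, i = 2, i = 1, i = 0.
Intersections between consecutive envelope lines give the roots: for adjacent envelope indices i < j the intersection is x = (a_i − a_j) / (j − i). Reading off the sorted break points: {-2, -1, 1}.
Verification: at each break x_0, at least two indices attain the minimum of min_i(a_i + i · x_0).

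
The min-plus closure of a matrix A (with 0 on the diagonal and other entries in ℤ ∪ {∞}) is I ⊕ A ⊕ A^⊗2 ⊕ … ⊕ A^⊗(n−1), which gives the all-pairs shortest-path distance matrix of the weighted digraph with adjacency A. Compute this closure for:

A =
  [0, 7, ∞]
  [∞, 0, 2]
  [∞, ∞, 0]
Closure =
  [0, 7, 9]
  [∞, 0, 2]
  [∞, ∞, 0]

This is the Floyd-Warshall all-pairs shortest-path computation. For each intermediate vertex k = 0, 1, …, 2, update dist[i][j] ← min(dist[i][j], dist[i][k] + dist[k][j]). The final matrix gives, for each (i, j), the minimum total weight of any directed path from i to j (possibly empty when i = j).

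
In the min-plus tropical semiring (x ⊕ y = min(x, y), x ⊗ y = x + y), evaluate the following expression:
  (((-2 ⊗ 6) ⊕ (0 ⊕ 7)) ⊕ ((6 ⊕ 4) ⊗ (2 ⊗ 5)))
(((-2 ⊗ 6) ⊕ (0 ⊕ 7)) ⊕ ((6 ⊕ 4) ⊗ (2 ⊗ 5))) = 0

Expand innermost to outermost. Recall ⊕ takes the minimum of its arguments and ⊗ takes their sum. Working out the expression (((-2 ⊗ 6) ⊕ (0 ⊕ 7)) ⊕ ((6 ⊕ 4) ⊗ (2 ⊗ 5))) gives 0.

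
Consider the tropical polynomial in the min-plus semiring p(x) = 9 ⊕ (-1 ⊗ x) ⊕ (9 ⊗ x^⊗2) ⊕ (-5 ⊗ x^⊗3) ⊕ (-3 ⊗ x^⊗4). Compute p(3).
p(3) = 2

A tropical monomial a ⊗ x^⊗i evaluates to a + i · x. Evaluating each term at x = 3:
  Term 0 contributes 9 + 0 · 3 = 9
  Term 1 contributes -1 + 1 · 3 = 2
  Term 2 contributes 9 + 2 · 3 = 15
  Term 3 contributes -5 + 3 · 3 = 4
  Term 4 contributes -3 + 4 · 3 = 9
p(3) = ⊕ of these = min[9, 2, 15, 4, 9] = 2.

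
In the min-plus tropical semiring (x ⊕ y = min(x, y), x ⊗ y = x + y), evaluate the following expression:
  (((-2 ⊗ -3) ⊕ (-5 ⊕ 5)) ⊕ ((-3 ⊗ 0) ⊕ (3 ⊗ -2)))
(((-2 ⊗ -3) ⊕ (-5 ⊕ 5)) ⊕ ((-3 ⊗ 0) ⊕ (3 ⊗ -2))) = -5

Expand innermost to outermost. Recall ⊕ takes the minimum of its arguments and ⊗ takes their sum. Working out the expression (((-2 ⊗ -3) ⊕ (-5 ⊕ 5)) ⊕ ((-3 ⊗ 0) ⊕ (3 ⊗ -2))) gives -5.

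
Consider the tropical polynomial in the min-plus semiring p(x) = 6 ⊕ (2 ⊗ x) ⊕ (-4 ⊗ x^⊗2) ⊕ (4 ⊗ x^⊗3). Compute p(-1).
p(-1) = -6

A tropical monomial a ⊗ x^⊗i evaluates to a + i · x. Evaluating each term at x = -1:
  Term 0 contributes 6 + 0 · -1 = 6
  Term 1 contributes 2 + 1 · -1 = 1
  Term 2 contributes -4 + 2 · -1 = -6
  Term 3 contributes 4 + 3 · -1 = 1
p(-1) = ⊕ of these = min[6, 1, -6, 1] = -6.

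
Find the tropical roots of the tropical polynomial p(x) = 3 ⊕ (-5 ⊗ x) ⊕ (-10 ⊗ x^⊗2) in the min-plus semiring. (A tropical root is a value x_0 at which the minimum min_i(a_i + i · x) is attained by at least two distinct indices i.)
Roots: {5, 8}

Each tropical root is a break point of the lower envelope of the lines y = a_i + i · x (there are 3 lines, with slopes 0, 1, ..., 2). Only the lines that attain the minimum somewhere contribute to roots; other lines are dominated. Here the surviving (envelope) indices are i = 2, i = 1, i = 0.
Intersections between consecutive envelope lines give the roots: for adjacent envelope indices i < j the intersection is x = (a_i − a_j) / (j − i). Reading off the sorted break points: {5, 8}.
Verification: at each break x_0, at least two indices attain the minimum of min_i(a_i + i · x_0).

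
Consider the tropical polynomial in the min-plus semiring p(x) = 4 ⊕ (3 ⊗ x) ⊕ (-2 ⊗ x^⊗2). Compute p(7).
p(7) = 4

A tropical monomial a ⊗ x^⊗i evaluates to a + i · x. Evaluating each term at x = 7:
  Term 0 contributes 4 + 0 · 7 = 4
  Term 1 contributes 3 + 1 · 7 = 10
  Term 2 contributes -2 + 2 · 7 = 12
p(7) = ⊕ of these = min[4, 10, 12] = 4.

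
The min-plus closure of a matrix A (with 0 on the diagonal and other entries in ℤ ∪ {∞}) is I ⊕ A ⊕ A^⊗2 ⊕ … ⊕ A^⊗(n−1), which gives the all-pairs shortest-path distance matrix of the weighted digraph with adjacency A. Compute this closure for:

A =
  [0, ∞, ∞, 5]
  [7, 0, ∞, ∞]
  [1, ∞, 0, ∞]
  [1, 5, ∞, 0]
Closure =
  [0, 10, ∞, 5]
  [7, 0, ∞, 12]
  [1, 11, 0, 6]
  [1, 5, ∞, 0]

This is the Floyd-Warshall all-pairs shortest-path computation. For each intermediate vertex k = 0, 1, …, 3, update dist[i][j] ← min(dist[i][j], dist[i][k] + dist[k][j]). The final matrix gives, for each (i, j), the minimum total weight of any directed path from i to j (possibly empty when i = j).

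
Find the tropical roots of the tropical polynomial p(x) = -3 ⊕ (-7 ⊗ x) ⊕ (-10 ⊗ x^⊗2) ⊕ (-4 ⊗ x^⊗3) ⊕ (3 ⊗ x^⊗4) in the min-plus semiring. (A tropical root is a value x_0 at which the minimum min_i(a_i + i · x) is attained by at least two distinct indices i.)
Roots: {-7, -6, 3, 4}

Each tropical root is a break point of the lower envelope of the lines y = a_i + i · x (there are 5 lines, with slopes 0, 1, ..., 4). Only the lines that attain the minimum somewhere contribute to roots; other lines are dominated. Here the surviving (envelope) indices are i = 4, i = 3, i = 2, i = 1, i = 0.
Intersections between consecutive envelope lines give the roots: for adjacent envelope indices i < j the intersection is x = (a_i − a_j) / (j − i). Reading off the sorted break points: {-7, -6, 3, 4}.
Verification: at each break x_0, at least two indices attain the minimum of min_i(a_i + i · x_0).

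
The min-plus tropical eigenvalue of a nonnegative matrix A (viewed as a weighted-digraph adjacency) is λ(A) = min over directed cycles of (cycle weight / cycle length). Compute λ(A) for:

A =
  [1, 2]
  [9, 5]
λ(A) = 1

Enumerate directed cycles and compute their means (weight / length). Sample:
  cycle 0 → 0: weight = 1, length = 1, mean = 1/1 ≈ 1.000
  cycle 1 → 1: weight = 5, length = 1, mean = 5/1 ≈ 5.000
  cycle 0 → 1 → 0: weight = 11, length = 2, mean = 11/2 ≈ 5.500
  cycle 1 → 0 → 1: weight = 11, length = 2, mean = 11/2 ≈ 5.500
Minimum mean = 1.000, attained e.g. along the cycle 0 → 0 with weight 1 and length 1. So λ(A) = 1/1 = 1.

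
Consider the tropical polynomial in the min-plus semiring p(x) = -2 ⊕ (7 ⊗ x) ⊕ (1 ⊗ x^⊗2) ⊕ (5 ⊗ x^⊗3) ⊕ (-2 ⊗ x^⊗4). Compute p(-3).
p(-3) = -14

A tropical monomial a ⊗ x^⊗i evaluates to a + i · x. Evaluating each term at x = -3:
  Term 0 contributes -2 + 0 · -3 = -2
  Term 1 contributes 7 + 1 · -3 = 4
  Term 2 contributes 1 + 2 · -3 = -5
  Term 3 contributes 5 + 3 · -3 = -4
  Term 4 contributes -2 + 4 · -3 = -14
p(-3) = ⊕ of these = min[-2, 4, -5, -4, -14] = -14.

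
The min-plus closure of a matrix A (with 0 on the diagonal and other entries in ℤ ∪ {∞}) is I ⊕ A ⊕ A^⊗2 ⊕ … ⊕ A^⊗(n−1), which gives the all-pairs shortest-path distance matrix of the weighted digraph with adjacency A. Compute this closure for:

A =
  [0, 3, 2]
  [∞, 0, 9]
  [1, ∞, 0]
Closure =
  [0, 3, 2]
  [10, 0, 9]
  [1, 4, 0]

This is the Floyd-Warshall all-pairs shortest-path computation. For each intermediate vertex k = 0, 1, …, 2, update dist[i][j] ← min(dist[i][j], dist[i][k] + dist[k][j]). The final matrix gives, for each (i, j), the minimum total weight of any directed path from i to j (possibly empty when i = j).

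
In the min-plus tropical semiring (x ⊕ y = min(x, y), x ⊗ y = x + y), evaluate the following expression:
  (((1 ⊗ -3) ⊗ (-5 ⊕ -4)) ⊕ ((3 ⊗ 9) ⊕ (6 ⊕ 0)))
(((1 ⊗ -3) ⊗ (-5 ⊕ -4)) ⊕ ((3 ⊗ 9) ⊕ (6 ⊕ 0))) = -7

Expand innermost to outermost. Recall ⊕ takes the minimum of its arguments and ⊗ takes their sum. Working out the expression (((1 ⊗ -3) ⊗ (-5 ⊕ -4)) ⊕ ((3 ⊗ 9) ⊕ (6 ⊕ 0))) gives -7.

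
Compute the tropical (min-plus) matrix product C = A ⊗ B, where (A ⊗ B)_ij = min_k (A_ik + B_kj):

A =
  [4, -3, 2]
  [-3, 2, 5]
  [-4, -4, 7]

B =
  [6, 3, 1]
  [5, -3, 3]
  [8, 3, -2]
A ⊗ B =
  [2, -6, 0]
  [3, -1, -2]
  [1, -7, -3]

Apply the min-plus product entry-by-entry:
  C[0][0] = min over k of (A[0][0] + B[0][0] = 4 + 6 = 10, A[0][1] + B[1][0] = -3 + 5 = 2, A[0][2] + B[2][0] = 2 + 8 = 10) = 2 (attained at k = 1)
  C[0][1] = min over k of (A[0][0] + B[0][1] = 4 + 3 = 7, A[0][1] + B[1][1] = -3 + -3 = -6, A[0][2] + B[2][1] = 2 + 3 = 5) = -6 (attained at k = 1)
  C[0][2] = min over k of (A[0][0] + B[0][2] = 4 + 1 = 5, A[0][1] + B[1][2] = -3 + 3 = 0, A[0][2] + B[2][2] = 2 + -2 = 0) = 0 (attained at k = 1)
  C[1][0] = min over k of (A[1][0] + B[0][0] = -3 + 6 = 3, A[1][1] + B[1][0] = 2 + 5 = 7, A[1][2] + B[2][0] = 5 + 8 = 13) = 3 (attained at k = 0)
  C[1][1] = min over k of (A[1][0] + B[0][1] = -3 + 3 = 0, A[1][1] + B[1][1] = 2 + -3 = -1, A[1][2] + B[2][1] = 5 + 3 = 8) = -1 (attained at k = 1)
  C[1][2] = min over k of (A[1][0] + B[0][2] = -3 + 1 = -2, A[1][1] + B[1][2] = 2 + 3 = 5, A[1][2] + B[2][2] = 5 + -2 = 3) = -2 (attained at k = 0)
  C[2][0] = min over k of (A[2][0] + B[0][0] = -4 + 6 = 2, A[2][1] + B[1][0] = -4 + 5 = 1, A[2][2] + B[2][0] = 7 + 8 = 15) = 1 (attained at k = 1)
  C[2][1] = min over k of (A[2][0] + B[0][1] = -4 + 3 = -1, A[2][1] + B[1][1] = -4 + -3 = -7, A[2][2] + B[2][1] = 7 + 3 = 10) = -7 (attained at k = 1)
  C[2][2] = min over k of (A[2][0] + B[0][2] = -4 + 1 = -3, A[2][1] + B[1][2] = -4 + 3 = -1, A[2][2] + B[2][2] = 7 + -2 = 5) = -3 (attained at k = 0)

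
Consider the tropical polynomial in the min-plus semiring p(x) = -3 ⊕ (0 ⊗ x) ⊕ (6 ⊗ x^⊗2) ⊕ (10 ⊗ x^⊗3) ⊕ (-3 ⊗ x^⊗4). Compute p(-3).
p(-3) = -15

A tropical monomial a ⊗ x^⊗i evaluates to a + i · x. Evaluating each term at x = -3:
  Term 0 contributes -3 + 0 · -3 = -3
  Term 1 contributes 0 + 1 · -3 = -3
  Term 2 contributes 6 + 2 · -3 = 0
  Term 3 contributes 10 + 3 · -3 = 1
  Term 4 contributes -3 + 4 · -3 = -15
p(-3) = ⊕ of these = min[-3, -3, 0, 1, -15] = -15.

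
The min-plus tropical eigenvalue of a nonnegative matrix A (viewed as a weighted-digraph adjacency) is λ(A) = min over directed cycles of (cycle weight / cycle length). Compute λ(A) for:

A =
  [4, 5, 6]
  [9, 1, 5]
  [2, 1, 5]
λ(A) = 1

Enumerate directed cycles and compute their means (weight / length). Sample:
  cycle 0 → 0: weight = 4, length = 1, mean = 4/1 ≈ 4.000
  cycle 1 → 1: weight = 1, length = 1, mean = 1/1 ≈ 1.000
  cycle 2 → 2: weight = 5, length = 1, mean = 5/1 ≈ 5.000
  cycle 0 → 1 → 0: weight = 14, length = 2, mean = 14/2 ≈ 7.000
  cycle 0 → 2 → 0: weight = 8, length = 2, mean = 8/2 ≈ 4.000
  cycle 1 → 0 → 1: weight = 14, length = 2, mean = 14/2 ≈ 7.000
Minimum mean = 1.000, attained e.g. along the cycle 1 → 1 with weight 1 and length 1. So λ(A) = 1/1 = 1.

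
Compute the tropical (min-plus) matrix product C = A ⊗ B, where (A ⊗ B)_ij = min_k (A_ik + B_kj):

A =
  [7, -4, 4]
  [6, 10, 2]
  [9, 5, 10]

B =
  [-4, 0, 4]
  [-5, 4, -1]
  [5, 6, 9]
A ⊗ B =
  [-9, 0, -5]
  [2, 6, 9]
  [0, 9, 4]

Apply the min-plus product entry-by-entry:
  C[0][0] = min over k of (A[0][0] + B[0][0] = 7 + -4 = 3, A[0][1] + B[1][0] = -4 + -5 = -9, A[0][2] + B[2][0] = 4 + 5 = 9) = -9 (attained at k = 1)
  C[0][1] = min over k of (A[0][0] + B[0][1] = 7 + 0 = 7, A[0][1] + B[1][1] = -4 + 4 = 0, A[0][2] + B[2][1] = 4 + 6 = 10) = 0 (attained at k = 1)
  C[0][2] = min over k of (A[0][0] + B[0][2] = 7 + 4 = 11, A[0][1] + B[1][2] = -4 + -1 = -5, A[0][2] + B[2][2] = 4 + 9 = 13) = -5 (attained at k = 1)
  C[1][0] = min over k of (A[1][0] + B[0][0] = 6 + -4 = 2, A[1][1] + B[1][0] = 10 + -5 = 5, A[1][2] + B[2][0] = 2 + 5 = 7) = 2 (attained at k = 0)
  C[1][1] = min over k of (A[1][0] + B[0][1] = 6 + 0 = 6, A[1][1] + B[1][1] = 10 + 4 = 14, A[1][2] + B[2][1] = 2 + 6 = 8) = 6 (attained at k = 0)
  C[1][2] = min over k of (A[1][0] + B[0][2] = 6 + 4 = 10, A[1][1] + B[1][2] = 10 + -1 = 9, A[1][2] + B[2][2] = 2 + 9 = 11) = 9 (attained at k = 1)
  C[2][0] = min over k of (A[2][0] + B[0][0] = 9 + -4 = 5, A[2][1] + B[1][0] = 5 + -5 = 0, A[2][2] + B[2][0] = 10 + 5 = 15) = 0 (attained at k = 1)
  C[2][1] = min over k of (A[2][0] + B[0][1] = 9 + 0 = 9, A[2][1] + B[1][1] = 5 + 4 = 9, A[2][2] + B[2][1] = 10 + 6 = 16) = 9 (attained at k = 0)
  C[2][2] = min over k of (A[2][0] + B[0][2] = 9 + 4 = 13, A[2][1] + B[1][2] = 5 + -1 = 4, A[2][2] + B[2][2] = 10 + 9 = 19) = 4 (attained at k = 1)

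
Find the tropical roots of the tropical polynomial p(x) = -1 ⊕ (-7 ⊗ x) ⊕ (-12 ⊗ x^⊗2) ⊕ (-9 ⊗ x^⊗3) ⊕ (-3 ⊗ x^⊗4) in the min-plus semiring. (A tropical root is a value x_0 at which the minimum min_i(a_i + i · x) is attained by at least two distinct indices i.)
Roots: {-6, -3, 5, 6}

Each tropical root is a break point of the lower envelope of the lines y = a_i + i · x (there are 5 lines, with slopes 0, 1, ..., 4). Only the lines that attain the minimum somewhere contribute to roots; other lines are dominated. Here the surviving (envelope) indices are i = 4, i = 3, i = 2, i = 1, i = 0.
Intersections between consecutive envelope lines give the roots: for adjacent envelope indices i < j the intersection is x = (a_i − a_j) / (j − i). Reading off the sorted break points: {-6, -3, 5, 6}.
Verification: at each break x_0, at least two indices attain the minimum of min_i(a_i + i · x_0).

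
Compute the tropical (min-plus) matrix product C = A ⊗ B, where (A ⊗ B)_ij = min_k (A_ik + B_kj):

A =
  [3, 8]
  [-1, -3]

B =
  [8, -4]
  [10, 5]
A ⊗ B =
  [11, -1]
  [7, -5]

Apply the min-plus product entry-by-entry:
  C[0][0] = min over k of (A[0][0] + B[0][0] = 3 + 8 = 11, A[0][1] + B[1][0] = 8 + 10 = 18) = 11 (attained at k = 0)
  C[0][1] = min over k of (A[0][0] + B[0][1] = 3 + -4 = -1, A[0][1] + B[1][1] = 8 + 5 = 13) = -1 (attained at k = 0)
  C[1][0] = min over k of (A[1][0] + B[0][0] = -1 + 8 = 7, A[1][1] + B[1][0] = -3 + 10 = 7) = 7 (attained at k = 0)
  C[1][1] = min over k of (A[1][0] + B[0][1] = -1 + -4 = -5, A[1][1] + B[1][1] = -3 + 5 = 2) = -5 (attained at k = 0)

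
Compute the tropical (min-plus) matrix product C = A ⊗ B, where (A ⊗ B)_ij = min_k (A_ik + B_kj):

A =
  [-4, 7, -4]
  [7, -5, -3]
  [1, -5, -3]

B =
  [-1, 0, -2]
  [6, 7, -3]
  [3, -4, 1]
A ⊗ B =
  [-5, -8, -6]
  [0, -7, -8]
  [0, -7, -8]

Apply the min-plus product entry-by-entry:
  C[0][0] = min over k of (A[0][0] + B[0][0] = -4 + -1 = -5, A[0][1] + B[1][0] = 7 + 6 = 13, A[0][2] + B[2][0] = -4 + 3 = -1) = -5 (attained at k = 0)
  C[0][1] = min over k of (A[0][0] + B[0][1] = -4 + 0 = -4, A[0][1] + B[1][1] = 7 + 7 = 14, A[0][2] + B[2][1] = -4 + -4 = -8) = -8 (attained at k = 2)
  C[0][2] = min over k of (A[0][0] + B[0][2] = -4 + -2 = -6, A[0][1] + B[1][2] = 7 + -3 = 4, A[0][2] + B[2][2] = -4 + 1 = -3) = -6 (attained at k = 0)
  C[1][0] = min over k of (A[1][0] + B[0][0] = 7 + -1 = 6, A[1][1] + B[1][0] = -5 + 6 = 1, A[1][2] + B[2][0] = -3 + 3 = 0) = 0 (attained at k = 2)
  C[1][1] = min over k of (A[1][0] + B[0][1] = 7 + 0 = 7, A[1][1] + B[1][1] = -5 + 7 = 2, A[1][2] + B[2][1] = -3 + -4 = -7) = -7 (attained at k = 2)
  C[1][2] = min over k of (A[1][0] + B[0][2] = 7 + -2 = 5, A[1][1] + B[1][2] = -5 + -3 = -8, A[1][2] + B[2][2] = -3 + 1 = -2) = -8 (attained at k = 1)
  C[2][0] = min over k of (A[2][0] + B[0][0] = 1 + -1 = 0, A[2][1] + B[1][0] = -5 + 6 = 1, A[2][2] + B[2][0] = -3 + 3 = 0) = 0 (attained at k = 0)
  C[2][1] = min over k of (A[2][0] + B[0][1] = 1 + 0 = 1, A[2][1] + B[1][1] = -5 + 7 = 2, A[2][2] + B[2][1] = -3 + -4 = -7) = -7 (attained at k = 2)
  C[2][2] = min over k of (A[2][0] + B[0][2] = 1 + -2 = -1, A[2][1] + B[1][2] = -5 + -3 = -8, A[2][2] + B[2][2] = -3 + 1 = -2) = -8 (attained at k = 1)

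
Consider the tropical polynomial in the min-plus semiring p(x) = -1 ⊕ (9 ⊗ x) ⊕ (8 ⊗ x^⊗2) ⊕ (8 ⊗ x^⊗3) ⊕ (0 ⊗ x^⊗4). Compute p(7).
p(7) = -1

A tropical monomial a ⊗ x^⊗i evaluates to a + i · x. Evaluating each term at x = 7:
  Term 0 contributes -1 + 0 · 7 = -1
  Term 1 contributes 9 + 1 · 7 = 16
  Term 2 contributes 8 + 2 · 7 = 22
  Term 3 contributes 8 + 3 · 7 = 29
  Term 4 contributes 0 + 4 · 7 = 28
p(7) = ⊕ of these = min[-1, 16, 22, 29, 28] = -1.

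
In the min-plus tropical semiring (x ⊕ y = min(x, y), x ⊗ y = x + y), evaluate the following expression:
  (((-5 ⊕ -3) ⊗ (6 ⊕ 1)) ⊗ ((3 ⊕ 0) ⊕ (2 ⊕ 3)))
(((-5 ⊕ -3) ⊗ (6 ⊕ 1)) ⊗ ((3 ⊕ 0) ⊕ (2 ⊕ 3))) = -4

Expand innermost to outermost. Recall ⊕ takes the minimum of its arguments and ⊗ takes their sum. Working out the expression (((-5 ⊕ -3) ⊗ (6 ⊕ 1)) ⊗ ((3 ⊕ 0) ⊕ (2 ⊕ 3))) gives -4.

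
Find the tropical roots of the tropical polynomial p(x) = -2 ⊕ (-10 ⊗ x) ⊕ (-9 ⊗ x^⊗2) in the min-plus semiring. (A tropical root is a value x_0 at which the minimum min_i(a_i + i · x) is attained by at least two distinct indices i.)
Roots: {-1, 8}

Each tropical root is a break point of the lower envelope of the lines y = a_i + i · x (there are 3 lines, with slopes 0, 1, ..., 2). Only the lines that attain the minimum somewhere contribute to roots; other lines are dominated. Here the surviving (envelope) indices are i = 2, i = 1, i = 0.
Intersections between consecutive envelope lines give the roots: for adjacent envelope indices i < j the intersection is x = (a_i − a_j) / (j − i). Reading off the sorted break points: {-1, 8}.
Verification: at each break x_0, at least two indices attain the minimum of min_i(a_i + i · x_0).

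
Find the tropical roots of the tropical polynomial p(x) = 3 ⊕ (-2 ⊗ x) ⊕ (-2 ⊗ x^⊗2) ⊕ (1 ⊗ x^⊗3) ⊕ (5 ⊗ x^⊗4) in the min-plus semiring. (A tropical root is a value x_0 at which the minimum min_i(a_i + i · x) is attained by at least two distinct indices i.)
Roots: {-4, -3, 0, 5}

Each tropical root is a break point of the lower envelope of the lines y = a_i + i · x (there are 5 lines, with slopes 0, 1, ..., 4). Only the lines that attain the minimum somewhere contribute to roots; other lines are dominated. Here the surviving (envelope) indices are i = 4, i = 3, i = 2, i = 1, i = 0.
Intersections between consecutive envelope lines give the roots: for adjacent envelope indices i < j the intersection is x = (a_i − a_j) / (j − i). Reading off the sorted break points: {-4, -3, 0, 5}.
Verification: at each break x_0, at least two indices attain the minimum of min_i(a_i + i · x_0).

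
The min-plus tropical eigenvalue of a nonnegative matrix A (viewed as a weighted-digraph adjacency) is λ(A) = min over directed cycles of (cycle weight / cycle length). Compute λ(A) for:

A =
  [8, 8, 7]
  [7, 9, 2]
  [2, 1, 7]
λ(A) = 3/2

Enumerate directed cycles and compute their means (weight / length). Sample:
  cycle 0 → 0: weight = 8, length = 1, mean = 8/1 ≈ 8.000
  cycle 1 → 1: weight = 9, length = 1, mean = 9/1 ≈ 9.000
  cycle 2 → 2: weight = 7, length = 1, mean = 7/1 ≈ 7.000
  cycle 0 → 1 → 0: weight = 15, length = 2, mean = 15/2 ≈ 7.500
  cycle 0 → 2 → 0: weight = 9, length = 2, mean = 9/2 ≈ 4.500
  cycle 1 → 0 → 1: weight = 15, length = 2, mean = 15/2 ≈ 7.500
Minimum mean = 1.500, attained e.g. along the cycle 1 → 2 → 1 with weight 3 and length 2. So λ(A) = 3/2 = 3/2.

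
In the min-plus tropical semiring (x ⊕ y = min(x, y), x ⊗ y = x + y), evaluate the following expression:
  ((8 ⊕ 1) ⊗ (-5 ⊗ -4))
((8 ⊕ 1) ⊗ (-5 ⊗ -4)) = -8

Expand innermost to outermost. Recall ⊕ takes the minimum of its arguments and ⊗ takes their sum. Working out the expression ((8 ⊕ 1) ⊗ (-5 ⊗ -4)) gives -8.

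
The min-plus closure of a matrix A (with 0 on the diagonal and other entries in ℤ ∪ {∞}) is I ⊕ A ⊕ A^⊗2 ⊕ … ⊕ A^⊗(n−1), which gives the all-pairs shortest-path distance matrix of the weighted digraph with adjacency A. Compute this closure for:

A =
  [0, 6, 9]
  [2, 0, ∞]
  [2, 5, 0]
Closure =
  [0, 6, 9]
  [2, 0, 11]
  [2, 5, 0]

This is the Floyd-Warshall all-pairs shortest-path computation. For each intermediate vertex k = 0, 1, …, 2, update dist[i][j] ← min(dist[i][j], dist[i][k] + dist[k][j]). The final matrix gives, for each (i, j), the minimum total weight of any directed path from i to j (possibly empty when i = j).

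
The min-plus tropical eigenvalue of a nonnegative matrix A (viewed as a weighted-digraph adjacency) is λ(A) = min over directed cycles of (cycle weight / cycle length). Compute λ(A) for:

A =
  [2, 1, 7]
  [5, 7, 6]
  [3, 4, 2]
λ(A) = 2

Enumerate directed cycles and compute their means (weight / length). Sample:
  cycle 0 → 0: weight = 2, length = 1, mean = 2/1 ≈ 2.000
  cycle 1 → 1: weight = 7, length = 1, mean = 7/1 ≈ 7.000
  cycle 2 → 2: weight = 2, length = 1, mean = 2/1 ≈ 2.000
  cycle 0 → 1 → 0: weight = 6, length = 2, mean = 6/2 ≈ 3.000
  cycle 0 → 2 → 0: weight = 10, length = 2, mean = 10/2 ≈ 5.000
  cycle 1 → 0 → 1: weight = 6, length = 2, mean = 6/2 ≈ 3.000
Minimum mean = 2.000, attained e.g. along the cycle 0 → 0 with weight 2 and length 1. So λ(A) = 2/1 = 2.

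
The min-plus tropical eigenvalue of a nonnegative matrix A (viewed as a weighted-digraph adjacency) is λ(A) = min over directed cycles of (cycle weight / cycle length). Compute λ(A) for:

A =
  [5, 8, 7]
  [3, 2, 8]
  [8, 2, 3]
λ(A) = 2

Enumerate directed cycles and compute their means (weight / length). Sample:
  cycle 0 → 0: weight = 5, length = 1, mean = 5/1 ≈ 5.000
  cycle 1 → 1: weight = 2, length = 1, mean = 2/1 ≈ 2.000
  cycle 2 → 2: weight = 3, length = 1, mean = 3/1 ≈ 3.000
  cycle 0 → 1 → 0: weight = 11, length = 2, mean = 11/2 ≈ 5.500
  cycle 0 → 2 → 0: weight = 15, length = 2, mean = 15/2 ≈ 7.500
  cycle 1 → 0 → 1: weight = 11, length = 2, mean = 11/2 ≈ 5.500
Minimum mean = 2.000, attained e.g. along the cycle 1 → 1 with weight 2 and length 1. So λ(A) = 2/1 = 2.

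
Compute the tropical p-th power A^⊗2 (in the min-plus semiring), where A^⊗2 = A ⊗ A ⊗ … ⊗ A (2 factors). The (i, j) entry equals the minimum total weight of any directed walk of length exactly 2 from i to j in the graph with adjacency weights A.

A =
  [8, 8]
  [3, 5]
A^⊗2 =
  [11, 13]
  [8, 10]

Each entry (A^⊗2)_ij equals the minimum over all length-2 walks i = v_0 → v_1 → … → v_2 = j of Σ_t A[v_t][v_{t+1}]. For example, for (i, j) = (0, 1) we minimise over 2 possible intermediate vertex sequences; the minimum is 13, attained along the walk 0 → 1 → 1.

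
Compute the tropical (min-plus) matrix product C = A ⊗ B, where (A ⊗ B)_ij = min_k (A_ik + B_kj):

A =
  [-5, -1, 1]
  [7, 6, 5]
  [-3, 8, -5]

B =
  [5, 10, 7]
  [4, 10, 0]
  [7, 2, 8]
A ⊗ B =
  [0, 3, -1]
  [10, 7, 6]
  [2, -3, 3]

Apply the min-plus product entry-by-entry:
  C[0][0] = min over k of (A[0][0] + B[0][0] = -5 + 5 = 0, A[0][1] + B[1][0] = -1 + 4 = 3, A[0][2] + B[2][0] = 1 + 7 = 8) = 0 (attained at k = 0)
  C[0][1] = min over k of (A[0][0] + B[0][1] = -5 + 10 = 5, A[0][1] + B[1][1] = -1 + 10 = 9, A[0][2] + B[2][1] = 1 + 2 = 3) = 3 (attained at k = 2)
  C[0][2] = min over k of (A[0][0] + B[0][2] = -5 + 7 = 2, A[0][1] + B[1][2] = -1 + 0 = -1, A[0][2] + B[2][2] = 1 + 8 = 9) = -1 (attained at k = 1)
  C[1][0] = min over k of (A[1][0] + B[0][0] = 7 + 5 = 12, A[1][1] + B[1][0] = 6 + 4 = 10, A[1][2] + B[2][0] = 5 + 7 = 12) = 10 (attained at k = 1)
  C[1][1] = min over k of (A[1][0] + B[0][1] = 7 + 10 = 17, A[1][1] + B[1][1] = 6 + 10 = 16, A[1][2] + B[2][1] = 5 + 2 = 7) = 7 (attained at k = 2)
  C[1][2] = min over k of (A[1][0] + B[0][2] = 7 + 7 = 14, A[1][1] + B[1][2] = 6 + 0 = 6, A[1][2] + B[2][2] = 5 + 8 = 13) = 6 (attained at k = 1)
  C[2][0] = min over k of (A[2][0] + B[0][0] = -3 + 5 = 2, A[2][1] + B[1][0] = 8 + 4 = 12, A[2][2] + B[2][0] = -5 + 7 = 2) = 2 (attained at k = 0)
  C[2][1] = min over k of (A[2][0] + B[0][1] = -3 + 10 = 7, A[2][1] + B[1][1] = 8 + 10 = 18, A[2][2] + B[2][1] = -5 + 2 = -3) = -3 (attained at k = 2)
  C[2][2] = min over k of (A[2][0] + B[0][2] = -3 + 7 = 4, A[2][1] + B[1][2] = 8 + 0 = 8, A[2][2] + B[2][2] = -5 + 8 = 3) = 3 (attained at k = 2)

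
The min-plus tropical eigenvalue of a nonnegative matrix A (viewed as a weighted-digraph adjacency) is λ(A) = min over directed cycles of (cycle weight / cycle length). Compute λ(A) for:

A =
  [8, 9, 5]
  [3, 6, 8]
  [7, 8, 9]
λ(A) = 16/3

Enumerate directed cycles and compute their means (weight / length). Sample:
  cycle 0 → 0: weight = 8, length = 1, mean = 8/1 ≈ 8.000
  cycle 1 → 1: weight = 6, length = 1, mean = 6/1 ≈ 6.000
  cycle 2 → 2: weight = 9, length = 1, mean = 9/1 ≈ 9.000
  cycle 0 → 1 → 0: weight = 12, length = 2, mean = 12/2 ≈ 6.000
  cycle 0 → 2 → 0: weight = 12, length = 2, mean = 12/2 ≈ 6.000
  cycle 1 → 0 → 1: weight = 12, length = 2, mean = 12/2 ≈ 6.000
Minimum mean = 5.333, attained e.g. along the cycle 0 → 2 → 1 → 0 with weight 16 and length 3. So λ(A) = 16/3 = 16/3.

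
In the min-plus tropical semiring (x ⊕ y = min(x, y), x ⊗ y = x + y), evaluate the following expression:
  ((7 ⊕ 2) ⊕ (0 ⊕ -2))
((7 ⊕ 2) ⊕ (0 ⊕ -2)) = -2

Expand innermost to outermost. Recall ⊕ takes the minimum of its arguments and ⊗ takes their sum. Working out the expression ((7 ⊕ 2) ⊕ (0 ⊕ -2)) gives -2.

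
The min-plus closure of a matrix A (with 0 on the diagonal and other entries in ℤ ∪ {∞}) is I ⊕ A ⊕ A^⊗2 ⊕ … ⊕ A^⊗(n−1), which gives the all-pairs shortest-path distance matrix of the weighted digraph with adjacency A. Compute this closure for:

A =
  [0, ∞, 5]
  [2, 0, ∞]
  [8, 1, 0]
Closure =
  [0, 6, 5]
  [2, 0, 7]
  [3, 1, 0]

This is the Floyd-Warshall all-pairs shortest-path computation. For each intermediate vertex k = 0, 1, …, 2, update dist[i][j] ← min(dist[i][j], dist[i][k] + dist[k][j]). The final matrix gives, for each (i, j), the minimum total weight of any directed path from i to j (possibly empty when i = j).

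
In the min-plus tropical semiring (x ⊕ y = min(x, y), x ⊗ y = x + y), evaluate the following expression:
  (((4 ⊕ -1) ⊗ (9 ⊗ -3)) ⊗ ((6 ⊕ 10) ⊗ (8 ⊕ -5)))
(((4 ⊕ -1) ⊗ (9 ⊗ -3)) ⊗ ((6 ⊕ 10) ⊗ (8 ⊕ -5))) = 6

Expand innermost to outermost. Recall ⊕ takes the minimum of its arguments and ⊗ takes their sum. Working out the expression (((4 ⊕ -1) ⊗ (9 ⊗ -3)) ⊗ ((6 ⊕ 10) ⊗ (8 ⊕ -5))) gives 6.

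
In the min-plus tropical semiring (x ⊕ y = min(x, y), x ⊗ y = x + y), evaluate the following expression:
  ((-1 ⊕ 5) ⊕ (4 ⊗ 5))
((-1 ⊕ 5) ⊕ (4 ⊗ 5)) = -1

Expand innermost to outermost. Recall ⊕ takes the minimum of its arguments and ⊗ takes their sum. Working out the expression ((-1 ⊕ 5) ⊕ (4 ⊗ 5)) gives -1.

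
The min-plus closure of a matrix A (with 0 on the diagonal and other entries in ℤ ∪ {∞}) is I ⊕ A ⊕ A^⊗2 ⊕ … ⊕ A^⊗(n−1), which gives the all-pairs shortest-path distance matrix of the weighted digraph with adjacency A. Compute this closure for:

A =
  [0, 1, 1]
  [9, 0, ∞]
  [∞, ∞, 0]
Closure =
  [0, 1, 1]
  [9, 0, 10]
  [∞, ∞, 0]

This is the Floyd-Warshall all-pairs shortest-path computation. For each intermediate vertex k = 0, 1, …, 2, update dist[i][j] ← min(dist[i][j], dist[i][k] + dist[k][j]). The final matrix gives, for each (i, j), the minimum total weight of any directed path from i to j (possibly empty when i = j).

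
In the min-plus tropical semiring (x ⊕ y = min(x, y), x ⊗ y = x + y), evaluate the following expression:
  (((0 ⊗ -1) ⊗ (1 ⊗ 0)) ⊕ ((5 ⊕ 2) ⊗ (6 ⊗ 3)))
(((0 ⊗ -1) ⊗ (1 ⊗ 0)) ⊕ ((5 ⊕ 2) ⊗ (6 ⊗ 3))) = 0

Expand innermost to outermost. Recall ⊕ takes the minimum of its arguments and ⊗ takes their sum. Working out the expression (((0 ⊗ -1) ⊗ (1 ⊗ 0)) ⊕ ((5 ⊕ 2) ⊗ (6 ⊗ 3))) gives 0.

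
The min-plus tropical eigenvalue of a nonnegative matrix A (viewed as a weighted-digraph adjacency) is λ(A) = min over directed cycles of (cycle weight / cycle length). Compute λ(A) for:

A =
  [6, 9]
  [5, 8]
λ(A) = 6

Enumerate directed cycles and compute their means (weight / length). Sample:
  cycle 0 → 0: weight = 6, length = 1, mean = 6/1 ≈ 6.000
  cycle 1 → 1: weight = 8, length = 1, mean = 8/1 ≈ 8.000
  cycle 0 → 1 → 0: weight = 14, length = 2, mean = 14/2 ≈ 7.000
  cycle 1 → 0 → 1: weight = 14, length = 2, mean = 14/2 ≈ 7.000
Minimum mean = 6.000, attained e.g. along the cycle 0 → 0 with weight 6 and length 1. So λ(A) = 6/1 = 6.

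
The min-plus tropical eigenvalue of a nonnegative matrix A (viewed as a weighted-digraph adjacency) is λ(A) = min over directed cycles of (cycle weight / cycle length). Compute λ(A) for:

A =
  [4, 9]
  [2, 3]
λ(A) = 3

Enumerate directed cycles and compute their means (weight / length). Sample:
  cycle 0 → 0: weight = 4, length = 1, mean = 4/1 ≈ 4.000
  cycle 1 → 1: weight = 3, length = 1, mean = 3/1 ≈ 3.000
  cycle 0 → 1 → 0: weight = 11, length = 2, mean = 11/2 ≈ 5.500
  cycle 1 → 0 → 1: weight = 11, length = 2, mean = 11/2 ≈ 5.500
Minimum mean = 3.000, attained e.g. along the cycle 1 → 1 with weight 3 and length 1. So λ(A) = 3/1 = 3.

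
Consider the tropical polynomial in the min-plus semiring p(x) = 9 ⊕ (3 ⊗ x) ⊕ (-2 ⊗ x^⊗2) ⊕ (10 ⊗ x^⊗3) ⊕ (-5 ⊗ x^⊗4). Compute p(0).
p(0) = -5

A tropical monomial a ⊗ x^⊗i evaluates to a + i · x. Evaluating each term at x = 0:
  Term 0 contributes 9 + 0 · 0 = 9
  Term 1 contributes 3 + 1 · 0 = 3
  Term 2 contributes -2 + 2 · 0 = -2
  Term 3 contributes 10 + 3 · 0 = 10
  Term 4 contributes -5 + 4 · 0 = -5
p(0) = ⊕ of these = min[9, 3, -2, 10, -5] = -5.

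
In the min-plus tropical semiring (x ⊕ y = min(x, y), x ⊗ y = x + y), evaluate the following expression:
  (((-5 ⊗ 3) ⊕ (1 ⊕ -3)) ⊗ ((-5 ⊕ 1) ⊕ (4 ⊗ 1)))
(((-5 ⊗ 3) ⊕ (1 ⊕ -3)) ⊗ ((-5 ⊕ 1) ⊕ (4 ⊗ 1))) = -8

Expand innermost to outermost. Recall ⊕ takes the minimum of its arguments and ⊗ takes their sum. Working out the expression (((-5 ⊗ 3) ⊕ (1 ⊕ -3)) ⊗ ((-5 ⊕ 1) ⊕ (4 ⊗ 1))) gives -8.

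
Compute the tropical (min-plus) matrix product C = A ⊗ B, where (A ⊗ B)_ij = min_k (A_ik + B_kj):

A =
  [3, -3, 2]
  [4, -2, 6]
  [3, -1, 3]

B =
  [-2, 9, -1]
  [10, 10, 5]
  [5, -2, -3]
A ⊗ B =
  [1, 0, -1]
  [2, 4, 3]
  [1, 1, 0]

Apply the min-plus product entry-by-entry:
  C[0][0] = min over k of (A[0][0] + B[0][0] = 3 + -2 = 1, A[0][1] + B[1][0] = -3 + 10 = 7, A[0][2] + B[2][0] = 2 + 5 = 7) = 1 (attained at k = 0)
  C[0][1] = min over k of (A[0][0] + B[0][1] = 3 + 9 = 12, A[0][1] + B[1][1] = -3 + 10 = 7, A[0][2] + B[2][1] = 2 + -2 = 0) = 0 (attained at k = 2)
  C[0][2] = min over k of (A[0][0] + B[0][2] = 3 + -1 = 2, A[0][1] + B[1][2] = -3 + 5 = 2, A[0][2] + B[2][2] = 2 + -3 = -1) = -1 (attained at k = 2)
  C[1][0] = min over k of (A[1][0] + B[0][0] = 4 + -2 = 2, A[1][1] + B[1][0] = -2 + 10 = 8, A[1][2] + B[2][0] = 6 + 5 = 11) = 2 (attained at k = 0)
  C[1][1] = min over k of (A[1][0] + B[0][1] = 4 + 9 = 13, A[1][1] + B[1][1] = -2 + 10 = 8, A[1][2] + B[2][1] = 6 + -2 = 4) = 4 (attained at k = 2)
  C[1][2] = min over k of (A[1][0] + B[0][2] = 4 + -1 = 3, A[1][1] + B[1][2] = -2 + 5 = 3, A[1][2] + B[2][2] = 6 + -3 = 3) = 3 (attained at k = 0)
  C[2][0] = min over k of (A[2][0] + B[0][0] = 3 + -2 = 1, A[2][1] + B[1][0] = -1 + 10 = 9, A[2][2] + B[2][0] = 3 + 5 = 8) = 1 (attained at k = 0)
  C[2][1] = min over k of (A[2][0] + B[0][1] = 3 + 9 = 12, A[2][1] + B[1][1] = -1 + 10 = 9, A[2][2] + B[2][1] = 3 + -2 = 1) = 1 (attained at k = 2)
  C[2][2] = min over k of (A[2][0] + B[0][2] = 3 + -1 = 2, A[2][1] + B[1][2] = -1 + 5 = 4, A[2][2] + B[2][2] = 3 + -3 = 0) = 0 (attained at k = 2)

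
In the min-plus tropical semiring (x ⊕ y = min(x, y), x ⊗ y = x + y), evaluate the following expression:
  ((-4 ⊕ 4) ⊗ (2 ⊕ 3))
((-4 ⊕ 4) ⊗ (2 ⊕ 3)) = -2

Expand innermost to outermost. Recall ⊕ takes the minimum of its arguments and ⊗ takes their sum. Working out the expression ((-4 ⊕ 4) ⊗ (2 ⊕ 3)) gives -2.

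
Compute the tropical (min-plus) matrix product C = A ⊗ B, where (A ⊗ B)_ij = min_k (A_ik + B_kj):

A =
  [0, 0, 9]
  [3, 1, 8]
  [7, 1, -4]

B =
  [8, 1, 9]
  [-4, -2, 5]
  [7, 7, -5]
A ⊗ B =
  [-4, -2, 4]
  [-3, -1, 3]
  [-3, -1, -9]

Apply the min-plus product entry-by-entry:
  C[0][0] = min over k of (A[0][0] + B[0][0] = 0 + 8 = 8, A[0][1] + B[1][0] = 0 + -4 = -4, A[0][2] + B[2][0] = 9 + 7 = 16) = -4 (attained at k = 1)
  C[0][1] = min over k of (A[0][0] + B[0][1] = 0 + 1 = 1, A[0][1] + B[1][1] = 0 + -2 = -2, A[0][2] + B[2][1] = 9 + 7 = 16) = -2 (attained at k = 1)
  C[0][2] = min over k of (A[0][0] + B[0][2] = 0 + 9 = 9, A[0][1] + B[1][2] = 0 + 5 = 5, A[0][2] + B[2][2] = 9 + -5 = 4) = 4 (attained at k = 2)
  C[1][0] = min over k of (A[1][0] + B[0][0] = 3 + 8 = 11, A[1][1] + B[1][0] = 1 + -4 = -3, A[1][2] + B[2][0] = 8 + 7 = 15) = -3 (attained at k = 1)
  C[1][1] = min over k of (A[1][0] + B[0][1] = 3 + 1 = 4, A[1][1] + B[1][1] = 1 + -2 = -1, A[1][2] + B[2][1] = 8 + 7 = 15) = -1 (attained at k = 1)
  C[1][2] = min over k of (A[1][0] + B[0][2] = 3 + 9 = 12, A[1][1] + B[1][2] = 1 + 5 = 6, A[1][2] + B[2][2] = 8 + -5 = 3) = 3 (attained at k = 2)
  C[2][0] = min over k of (A[2][0] + B[0][0] = 7 + 8 = 15, A[2][1] + B[1][0] = 1 + -4 = -3, A[2][2] + B[2][0] = -4 + 7 = 3) = -3 (attained at k = 1)
  C[2][1] = min over k of (A[2][0] + B[0][1] = 7 + 1 = 8, A[2][1] + B[1][1] = 1 + -2 = -1, A[2][2] + B[2][1] = -4 + 7 = 3) = -1 (attained at k = 1)
  C[2][2] = min over k of (A[2][0] + B[0][2] = 7 + 9 = 16, A[2][1] + B[1][2] = 1 + 5 = 6, A[2][2] + B[2][2] = -4 + -5 = -9) = -9 (attained at k = 2)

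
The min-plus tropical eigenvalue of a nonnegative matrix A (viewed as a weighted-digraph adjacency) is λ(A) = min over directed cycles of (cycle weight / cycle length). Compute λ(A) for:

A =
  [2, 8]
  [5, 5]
λ(A) = 2

Enumerate directed cycles and compute their means (weight / length). Sample:
  cycle 0 → 0: weight = 2, length = 1, mean = 2/1 ≈ 2.000
  cycle 1 → 1: weight = 5, length = 1, mean = 5/1 ≈ 5.000
  cycle 0 → 1 → 0: weight = 13, length = 2, mean = 13/2 ≈ 6.500
  cycle 1 → 0 → 1: weight = 13, length = 2, mean = 13/2 ≈ 6.500
Minimum mean = 2.000, attained e.g. along the cycle 0 → 0 with weight 2 and length 1. So λ(A) = 2/1 = 2.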